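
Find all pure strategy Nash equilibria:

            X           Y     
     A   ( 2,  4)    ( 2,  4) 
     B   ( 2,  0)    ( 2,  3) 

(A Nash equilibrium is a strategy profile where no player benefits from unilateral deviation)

Nash equilibrium: (A, X), (A, Y), (B, Y)

Work:
Best responses:
  P1 vs X: payoffs [2, 2] → best response A/B (payoff 2)
  P1 vs Y: payoffs [2, 2] → best response A/B (payoff 2)
  P2 vs A: payoffs [4, 4] → best response X/Y (payoff 4)
  P2 vs B: payoffs [0, 3] → best response Y (payoff 3)
Mutual best responses: (A,X), (A,Y), (B,Y) → Nash equilibria.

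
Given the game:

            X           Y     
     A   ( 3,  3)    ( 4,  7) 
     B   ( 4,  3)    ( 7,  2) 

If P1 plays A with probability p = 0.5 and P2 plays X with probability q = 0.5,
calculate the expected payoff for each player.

E[P1] = 4.5, E[P2] = 3.75

Work:
E[P1] = p·q·π₁(A,X) + p·(1-q)·π₁(A,Y) + (1-p)·q·π₁(B,X) + (1-p)·(1-q)·π₁(B,Y)
= 0.5·0.5·3 + 0.5·0.5·4 + 0.5·0.5·4 + 0.5·0.5·7
= 4.5

E[P2] = 3.75 (similar calculation)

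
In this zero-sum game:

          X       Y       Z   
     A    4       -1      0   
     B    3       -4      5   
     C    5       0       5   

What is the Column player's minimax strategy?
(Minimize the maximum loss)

Column should play Y, value = 0

Work:
Column player minimizes Row's maximum payoff:
Column X: max payoff to Row = 5
Column Y: max payoff to Row = 0
Column Z: max payoff to Row = 5
Minimum is 0, achieved by column Y.
Minimax strategy: Y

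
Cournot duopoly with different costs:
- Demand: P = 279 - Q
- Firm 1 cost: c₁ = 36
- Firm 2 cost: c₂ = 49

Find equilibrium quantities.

q₁* = 85.33, q₂* = 72.33

Work:
Reaction: q₁ = (279 - 36 - q₂)/2
Reaction: q₂ = (279 - 49 - q₁)/2
Solve simultaneously:
q₁* = (279 - 2×36 + 49)/3 = 85.33
q₂* = (279 - 2×49 + 36)/3 = 72.33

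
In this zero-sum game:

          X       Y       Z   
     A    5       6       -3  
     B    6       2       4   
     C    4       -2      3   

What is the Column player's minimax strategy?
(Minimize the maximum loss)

Column should play Z, value = 4

Work:
Column player minimizes Row's maximum payoff:
Column X: max payoff to Row = 6
Column Y: max payoff to Row = 6
Column Z: max payoff to Row = 4
Minimum is 4, achieved by column Z.
Minimax strategy: Z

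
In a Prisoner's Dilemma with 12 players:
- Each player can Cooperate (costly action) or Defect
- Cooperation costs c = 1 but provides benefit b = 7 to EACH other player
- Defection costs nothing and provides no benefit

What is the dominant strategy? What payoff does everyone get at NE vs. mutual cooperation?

Dominant: Defect; NE payoff = 0; Coop payoff = 76

Work:
Defect dominates (saves cost c = 1, benefit to others is external)
NE: All defect → everyone gets 0
If all cooperate: each receives (11)×7 - 1 = 76
Social dilemma: 76 > 0 but NE gives 0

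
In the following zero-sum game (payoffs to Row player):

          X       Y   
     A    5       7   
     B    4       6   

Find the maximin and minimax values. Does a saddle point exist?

Maximin = 5, Minimax = 5, Saddle: True

Work:
Row minimums: [5, 4] → maximin = 5
Column maximums: [5, 7] → minimax = 5
Saddle point exists! Game value = 5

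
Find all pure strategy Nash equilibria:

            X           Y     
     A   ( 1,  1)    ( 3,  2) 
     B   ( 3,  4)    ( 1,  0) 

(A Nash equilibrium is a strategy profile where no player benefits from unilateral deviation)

Nash equilibrium: (A, Y), (B, X)

Work:
Best responses:
  P1 vs X: payoffs [1, 3] → best response B (payoff 3)
  P1 vs Y: payoffs [3, 1] → best response A (payoff 3)
  P2 vs A: payoffs [1, 2] → best response Y (payoff 2)
  P2 vs B: payoffs [4, 0] → best response X (payoff 4)
Mutual best responses: (A,Y), (B,X) → Nash equilibria.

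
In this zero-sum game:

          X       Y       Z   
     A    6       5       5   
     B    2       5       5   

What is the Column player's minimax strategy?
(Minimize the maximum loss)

Column should play Y or Z (all achieve the minimum), value = 5

Work:
Column player minimizes Row's maximum payoff:
Column X: max payoff to Row = 6
Column Y: max payoff to Row = 5
Column Z: max payoff to Row = 5
Minimum is 5, achieved by columns Y, Z (tied).
Each of Y or Z is a minimax strategy.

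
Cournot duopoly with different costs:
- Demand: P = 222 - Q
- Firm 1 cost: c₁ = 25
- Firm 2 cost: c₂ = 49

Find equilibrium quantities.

q₁* = 73.67, q₂* = 49.67

Work:
Reaction: q₁ = (222 - 25 - q₂)/2
Reaction: q₂ = (222 - 49 - q₁)/2
Solve simultaneously:
q₁* = (222 - 2×25 + 49)/3 = 73.67
q₂* = (222 - 2×49 + 25)/3 = 49.67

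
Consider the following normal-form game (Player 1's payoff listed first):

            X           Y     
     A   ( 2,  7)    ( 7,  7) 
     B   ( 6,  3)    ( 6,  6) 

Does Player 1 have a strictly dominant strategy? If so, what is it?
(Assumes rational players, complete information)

No strictly dominant strategy exists for Player 1

Work:
A strategy strictly dominates another if it gives a strictly higher payoff against every opponent action. Compare each pair of P1's strategies column-by-column:
  A vs B: [2 vs 6, 7 vs 6] → A does not strictly dominate B (column X: 2 ≤ 6)
  B vs A: [6 vs 2, 6 vs 7] → B does not strictly dominate A (column Y: 6 ≤ 7)
No single strategy strictly dominates all others → no strictly dominant strategy.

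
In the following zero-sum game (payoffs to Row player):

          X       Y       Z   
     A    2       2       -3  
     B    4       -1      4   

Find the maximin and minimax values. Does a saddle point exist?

Maximin = -1, Minimax = 2, Saddle: False

Work:
Row minimums: [-3, -1] → maximin = -1
Column maximums: [4, 2, 4] → minimax = 2
No saddle point (maximin ≠ minimax). Mixed strategy needed.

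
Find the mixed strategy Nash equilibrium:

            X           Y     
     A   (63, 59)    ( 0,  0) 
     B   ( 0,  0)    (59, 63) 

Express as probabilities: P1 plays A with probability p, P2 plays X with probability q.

p = 0.5164, q = 0.4836

Work:
Find probabilities that make opponent indifferent:
P2 chooses q to make P1 indifferent between A and B
P1 chooses p to make P2 indifferent between X and Y
Mixed NE: P1 plays (A: 0.5164, B: 0.4836), P2 plays (X: 0.4836, Y: 0.5164)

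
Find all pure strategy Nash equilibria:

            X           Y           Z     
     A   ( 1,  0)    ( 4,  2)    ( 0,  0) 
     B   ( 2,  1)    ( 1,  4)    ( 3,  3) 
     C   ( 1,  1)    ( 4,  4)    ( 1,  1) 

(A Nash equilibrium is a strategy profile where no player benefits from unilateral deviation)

Nash equilibrium: (A, Y), (C, Y)

Work:
Best responses:
  P1 vs X: payoffs [1, 2, 1] → best response B (payoff 2)
  P1 vs Y: payoffs [4, 1, 4] → best response A/C (payoff 4)
  P1 vs Z: payoffs [0, 3, 1] → best response B (payoff 3)
  P2 vs A: payoffs [0, 2, 0] → best response Y (payoff 2)
  P2 vs B: payoffs [1, 4, 3] → best response Y (payoff 4)
  P2 vs C: payoffs [1, 4, 1] → best response Y (payoff 4)
Mutual best responses: (A,Y), (C,Y) → Nash equilibria.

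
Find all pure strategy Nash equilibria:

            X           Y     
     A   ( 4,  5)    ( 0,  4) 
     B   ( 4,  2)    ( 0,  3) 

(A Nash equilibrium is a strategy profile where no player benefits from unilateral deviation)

Nash equilibrium: (A, X), (B, Y)

Work:
Best responses:
  P1 vs X: payoffs [4, 4] → best response A/B (payoff 4)
  P1 vs Y: payoffs [0, 0] → best response A/B (payoff 0)
  P2 vs A: payoffs [5, 4] → best response X (payoff 5)
  P2 vs B: payoffs [2, 3] → best response Y (payoff 3)
Mutual best responses: (A,X), (B,Y) → Nash equilibria.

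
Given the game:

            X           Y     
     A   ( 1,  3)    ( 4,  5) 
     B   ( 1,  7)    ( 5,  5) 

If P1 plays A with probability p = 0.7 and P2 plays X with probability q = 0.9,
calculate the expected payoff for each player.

E[P1] = 1.33, E[P2] = 4.28

Work:
E[P1] = p·q·π₁(A,X) + p·(1-q)·π₁(A,Y) + (1-p)·q·π₁(B,X) + (1-p)·(1-q)·π₁(B,Y)
= 0.7·0.9·1 + 0.7·0.1·4 + 0.3·0.9·1 + 0.3·0.1·5
= 1.33

E[P2] = 4.28 (similar calculation)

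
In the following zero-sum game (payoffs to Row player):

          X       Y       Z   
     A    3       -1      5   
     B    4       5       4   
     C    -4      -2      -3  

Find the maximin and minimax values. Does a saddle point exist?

Maximin = 4, Minimax = 4, Saddle: True

Work:
Row minimums: [-1, 4, -4] → maximin = 4
Column maximums: [4, 5, 5] → minimax = 4
Saddle point exists! Game value = 4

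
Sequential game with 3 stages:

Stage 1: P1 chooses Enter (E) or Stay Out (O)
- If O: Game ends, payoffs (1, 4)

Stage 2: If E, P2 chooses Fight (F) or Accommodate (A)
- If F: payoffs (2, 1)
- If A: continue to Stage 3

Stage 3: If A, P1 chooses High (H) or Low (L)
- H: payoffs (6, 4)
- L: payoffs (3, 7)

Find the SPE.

SPE: (E, A, H); Outcome (6, 4)

Work:
Stage 3: P1 chooses H (6 vs 3)
Stage 2: P2: F->1, A->4 (anticipating H). Choose A
Stage 1: P1: O->1, E->6 (anticipating A, H). Choose E
SPE path: E -> A -> H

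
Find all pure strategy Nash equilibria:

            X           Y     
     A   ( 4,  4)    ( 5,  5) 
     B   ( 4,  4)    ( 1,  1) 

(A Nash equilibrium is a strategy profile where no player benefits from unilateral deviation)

Nash equilibrium: (A, Y), (B, X)

Work:
Best responses:
  P1 vs X: payoffs [4, 4] → best response A/B (payoff 4)
  P1 vs Y: payoffs [5, 1] → best response A (payoff 5)
  P2 vs A: payoffs [4, 5] → best response Y (payoff 5)
  P2 vs B: payoffs [4, 1] → best response X (payoff 4)
Mutual best responses: (A,Y), (B,X) → Nash equilibria.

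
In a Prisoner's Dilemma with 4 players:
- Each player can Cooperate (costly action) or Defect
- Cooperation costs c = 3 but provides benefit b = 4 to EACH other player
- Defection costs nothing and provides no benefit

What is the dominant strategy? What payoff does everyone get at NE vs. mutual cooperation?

Dominant: Defect; NE payoff = 0; Coop payoff = 9

Work:
Defect dominates (saves cost c = 3, benefit to others is external)
NE: All defect → everyone gets 0
If all cooperate: each receives (3)×4 - 3 = 9
Social dilemma: 9 > 0 but NE gives 0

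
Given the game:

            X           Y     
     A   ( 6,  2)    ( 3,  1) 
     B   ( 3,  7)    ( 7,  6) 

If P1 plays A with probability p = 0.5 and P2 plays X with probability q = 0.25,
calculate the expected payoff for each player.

E[P1] = 4.875, E[P2] = 3.75

Work:
E[P1] = p·q·π₁(A,X) + p·(1-q)·π₁(A,Y) + (1-p)·q·π₁(B,X) + (1-p)·(1-q)·π₁(B,Y)
= 0.5·0.25·6 + 0.5·0.75·3 + 0.5·0.25·3 + 0.5·0.75·7
= 4.875

E[P2] = 3.75 (similar calculation)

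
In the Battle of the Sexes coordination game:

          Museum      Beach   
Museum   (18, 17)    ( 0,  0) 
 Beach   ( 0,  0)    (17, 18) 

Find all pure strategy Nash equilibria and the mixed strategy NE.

Pure NE: (Museum, Museum) and (Beach, Beach); Mixed NE: p = 0.5143, q = 0.4857

Work:
Check pure NE:
(Museum, Museum): (18, 17) - no unilateral deviation beneficial
(Beach, Beach): (17, 18) - no unilateral deviation beneficial
Mixed NE: P1 plays Museum with p = 0.5143, P2 plays Museum with q = 0.4857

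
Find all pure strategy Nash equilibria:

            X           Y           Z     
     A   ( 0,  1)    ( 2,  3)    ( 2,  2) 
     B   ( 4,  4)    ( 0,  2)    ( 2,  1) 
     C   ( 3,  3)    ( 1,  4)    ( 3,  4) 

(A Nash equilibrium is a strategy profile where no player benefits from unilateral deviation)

Nash equilibrium: (A, Y), (B, X), (C, Z)

Work:
Best responses:
  P1 vs X: payoffs [0, 4, 3] → best response B (payoff 4)
  P1 vs Y: payoffs [2, 0, 1] → best response A (payoff 2)
  P1 vs Z: payoffs [2, 2, 3] → best response C (payoff 3)
  P2 vs A: payoffs [1, 3, 2] → best response Y (payoff 3)
  P2 vs B: payoffs [4, 2, 1] → best response X (payoff 4)
  P2 vs C: payoffs [3, 4, 4] → best response Y/Z (payoff 4)
Mutual best responses: (A,Y), (B,X), (C,Z) → Nash equilibria.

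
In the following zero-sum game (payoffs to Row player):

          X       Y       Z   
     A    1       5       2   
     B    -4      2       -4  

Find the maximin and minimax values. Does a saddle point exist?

Maximin = 1, Minimax = 1, Saddle: True

Work:
Row minimums: [1, -4] → maximin = 1
Column maximums: [1, 5, 2] → minimax = 1
Saddle point exists! Game value = 1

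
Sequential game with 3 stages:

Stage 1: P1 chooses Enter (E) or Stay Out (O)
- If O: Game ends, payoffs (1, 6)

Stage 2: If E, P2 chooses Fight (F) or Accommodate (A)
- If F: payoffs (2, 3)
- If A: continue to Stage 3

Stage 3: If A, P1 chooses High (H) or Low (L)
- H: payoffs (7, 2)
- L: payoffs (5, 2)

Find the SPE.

SPE: (E, F, H); Outcome (2, 3)

Work:
Stage 3: P1 chooses H (7 vs 5)
Stage 2: P2: F->3, A->2 (anticipating H). Choose F
Stage 1: P1: O->1, E->2 (anticipating F, H). Choose E
SPE path: E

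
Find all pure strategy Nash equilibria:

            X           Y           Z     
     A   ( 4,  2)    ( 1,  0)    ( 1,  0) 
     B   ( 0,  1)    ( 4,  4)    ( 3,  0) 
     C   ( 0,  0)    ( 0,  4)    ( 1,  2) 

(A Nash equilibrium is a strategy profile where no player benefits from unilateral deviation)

Nash equilibrium: (A, X), (B, Y)

Work:
Best responses:
  P1 vs X: payoffs [4, 0, 0] → best response A (payoff 4)
  P1 vs Y: payoffs [1, 4, 0] → best response B (payoff 4)
  P1 vs Z: payoffs [1, 3, 1] → best response B (payoff 3)
  P2 vs A: payoffs [2, 0, 0] → best response X (payoff 2)
  P2 vs B: payoffs [1, 4, 0] → best response Y (payoff 4)
  P2 vs C: payoffs [0, 4, 2] → best response Y (payoff 4)
Mutual best responses: (A,X), (B,Y) → Nash equilibria.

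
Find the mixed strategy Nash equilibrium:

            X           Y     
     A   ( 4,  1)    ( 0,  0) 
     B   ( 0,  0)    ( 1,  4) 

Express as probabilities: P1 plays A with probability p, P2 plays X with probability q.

p = 0.8, q = 0.2

Work:
Find probabilities that make opponent indifferent:
P2 chooses q to make P1 indifferent between A and B
P1 chooses p to make P2 indifferent between X and Y
Mixed NE: P1 plays (A: 0.8, B: 0.2), P2 plays (X: 0.2, Y: 0.8)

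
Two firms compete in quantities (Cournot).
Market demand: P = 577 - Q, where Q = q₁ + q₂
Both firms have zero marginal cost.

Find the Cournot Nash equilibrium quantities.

q₁* = q₂* = 192.33; P* = 192.33

Work:
Profit: π_i = P·q_i = (a - q_i - q_j)·q_i
FOC: ∂π_i/∂q_i = a - 2q_i - q_j = 0
Reaction function: q_i = (577 - q_j)/2
Symmetry: q* = 577/3 = 192.33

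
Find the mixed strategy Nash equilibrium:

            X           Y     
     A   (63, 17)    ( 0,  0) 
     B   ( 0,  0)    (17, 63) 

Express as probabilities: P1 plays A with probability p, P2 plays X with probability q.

p = 0.7875, q = 0.2125

Work:
Find probabilities that make opponent indifferent:
P2 chooses q to make P1 indifferent between A and B
P1 chooses p to make P2 indifferent between X and Y
Mixed NE: P1 plays (A: 0.7875, B: 0.2125), P2 plays (X: 0.2125, Y: 0.7875)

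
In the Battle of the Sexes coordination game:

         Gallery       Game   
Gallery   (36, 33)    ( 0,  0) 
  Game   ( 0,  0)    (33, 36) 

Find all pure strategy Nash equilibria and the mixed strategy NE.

Pure NE: (Gallery, Gallery) and (Game, Game); Mixed NE: p = 0.5217, q = 0.4783

Work:
Check pure NE:
(Gallery, Gallery): (36, 33) - no unilateral deviation beneficial
(Game, Game): (33, 36) - no unilateral deviation beneficial
Mixed NE: P1 plays Gallery with p = 0.5217, P2 plays Gallery with q = 0.4783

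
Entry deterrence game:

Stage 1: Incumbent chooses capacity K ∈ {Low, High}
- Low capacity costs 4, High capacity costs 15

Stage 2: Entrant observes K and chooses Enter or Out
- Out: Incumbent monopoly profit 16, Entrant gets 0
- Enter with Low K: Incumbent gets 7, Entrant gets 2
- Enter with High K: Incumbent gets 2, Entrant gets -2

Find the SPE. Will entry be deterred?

SPE: (Low, Enter|Low, Out|High); Entry not deterred. Incumbent net profit = 3, Entrant gets 2

Work:
After Low K: Entrant enters (2 > 0)
After High K: Entrant stays out (-2 < 0)
Incumbent: Low → 7−4=3, High → 16−15=1
Incumbent chooses Low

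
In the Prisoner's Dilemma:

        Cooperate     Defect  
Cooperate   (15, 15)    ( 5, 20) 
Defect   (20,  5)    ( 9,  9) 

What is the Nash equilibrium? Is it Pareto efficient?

(Defect, Defect) is NE; not Pareto efficient

Work:
Defect dominates Cooperate for both players:
If P2 cooperates: Defect (20) > Cooperate (15)
If P2 defects: Defect (9) > Cooperate (5)
NE: (Defect, Defect) with payoff (9, 9)
But (Cooperate, Cooperate) = (15, 15) Pareto dominates (9, 9)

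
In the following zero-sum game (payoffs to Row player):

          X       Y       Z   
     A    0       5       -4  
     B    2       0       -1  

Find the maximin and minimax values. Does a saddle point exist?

Maximin = -1, Minimax = -1, Saddle: True

Work:
Row minimums: [-4, -1] → maximin = -1
Column maximums: [2, 5, -1] → minimax = -1
Saddle point exists! Game value = -1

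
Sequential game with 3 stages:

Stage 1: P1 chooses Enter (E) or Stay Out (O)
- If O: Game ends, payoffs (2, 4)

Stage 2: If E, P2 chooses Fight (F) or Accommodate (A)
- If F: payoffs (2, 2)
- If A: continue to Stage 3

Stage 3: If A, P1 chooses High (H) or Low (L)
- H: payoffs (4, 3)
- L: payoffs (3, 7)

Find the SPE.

SPE: (E, A, H); Outcome (4, 3)

Work:
Stage 3: P1 chooses H (4 vs 3)
Stage 2: P2: F->2, A->3 (anticipating H). Choose A
Stage 1: P1: O->2, E->4 (anticipating A, H). Choose E
SPE path: E -> A -> H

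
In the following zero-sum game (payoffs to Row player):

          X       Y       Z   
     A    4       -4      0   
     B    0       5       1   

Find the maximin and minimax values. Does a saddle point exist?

Maximin = 0, Minimax = 1, Saddle: False

Work:
Row minimums: [-4, 0] → maximin = 0
Column maximums: [4, 5, 1] → minimax = 1
No saddle point (maximin ≠ minimax). Mixed strategy needed.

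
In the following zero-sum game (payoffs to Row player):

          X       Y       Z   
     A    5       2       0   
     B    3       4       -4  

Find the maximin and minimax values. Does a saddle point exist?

Maximin = 0, Minimax = 0, Saddle: True

Work:
Row minimums: [0, -4] → maximin = 0
Column maximums: [5, 4, 0] → minimax = 0
Saddle point exists! Game value = 0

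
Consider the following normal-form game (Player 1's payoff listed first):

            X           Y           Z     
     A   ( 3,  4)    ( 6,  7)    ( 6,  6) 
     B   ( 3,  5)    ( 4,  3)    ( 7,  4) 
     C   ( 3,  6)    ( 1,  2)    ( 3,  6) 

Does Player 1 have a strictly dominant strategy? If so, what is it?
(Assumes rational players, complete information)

No strictly dominant strategy exists for Player 1

Work:
A strategy strictly dominates another if it gives a strictly higher payoff against every opponent action. Compare each pair of P1's strategies column-by-column:
  A vs B: [3 vs 3, 6 vs 4, 6 vs 7] → A does not strictly dominate B (column X: 3 ≤ 3)
  A vs C: [3 vs 3, 6 vs 1, 6 vs 3] → A does not strictly dominate C (column X: 3 ≤ 3)
  B vs A: [3 vs 3, 4 vs 6, 7 vs 6] → B does not strictly dominate A (column X: 3 ≤ 3)
  B vs C: [3 vs 3, 4 vs 1, 7 vs 3] → B does not strictly dominate C (column X: 3 ≤ 3)
  C vs A: [3 vs 3, 1 vs 6, 3 vs 6] → C does not strictly dominate A (column X: 3 ≤ 3)
  C vs B: [3 vs 3, 1 vs 4, 3 vs 7] → C does not strictly dominate B (column X: 3 ≤ 3)
No single strategy strictly dominates all others → no strictly dominant strategy.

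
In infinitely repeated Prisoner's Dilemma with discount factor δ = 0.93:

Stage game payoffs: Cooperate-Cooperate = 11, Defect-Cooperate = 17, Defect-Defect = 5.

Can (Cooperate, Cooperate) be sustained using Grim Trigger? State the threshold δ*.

δ* = 0.5; since δ = 0.93 ≥ 0.5, cooperation can be sustained

Work:
For Grim Trigger:
Cooperate forever: 11/(1-δ)
Defect then punished: 17 + 5·δ/(1-δ)
Need: 11/(1-δ) ≥ 17 + 5·δ/(1-δ)
Solving: δ ≥ (T-R)/(T-P) = (17-11)/(17-5) = 0.5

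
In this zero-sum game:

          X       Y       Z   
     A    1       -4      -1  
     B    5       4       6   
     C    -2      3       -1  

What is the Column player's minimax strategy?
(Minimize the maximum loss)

Column should play Y, value = 4

Work:
Column player minimizes Row's maximum payoff:
Column X: max payoff to Row = 5
Column Y: max payoff to Row = 4
Column Z: max payoff to Row = 6
Minimum is 4, achieved by column Y.
Minimax strategy: Y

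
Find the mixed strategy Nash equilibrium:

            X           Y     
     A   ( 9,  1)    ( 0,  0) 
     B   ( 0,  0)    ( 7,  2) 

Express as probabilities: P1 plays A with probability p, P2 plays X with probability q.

p = 0.6667, q = 0.4375

Work:
Find probabilities that make opponent indifferent:
P2 chooses q to make P1 indifferent between A and B
P1 chooses p to make P2 indifferent between X and Y
Mixed NE: P1 plays (A: 0.6667, B: 0.3333), P2 plays (X: 0.4375, Y: 0.5625)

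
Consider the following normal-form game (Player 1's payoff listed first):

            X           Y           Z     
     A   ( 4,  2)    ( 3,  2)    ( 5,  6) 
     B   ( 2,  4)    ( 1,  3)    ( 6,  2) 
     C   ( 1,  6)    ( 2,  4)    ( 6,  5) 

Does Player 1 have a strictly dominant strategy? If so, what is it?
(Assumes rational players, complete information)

No strictly dominant strategy exists for Player 1

Work:
A strategy strictly dominates another if it gives a strictly higher payoff against every opponent action. Compare each pair of P1's strategies column-by-column:
  A vs B: [4 vs 2, 3 vs 1, 5 vs 6] → A does not strictly dominate B (column Z: 5 ≤ 6)
  A vs C: [4 vs 1, 3 vs 2, 5 vs 6] → A does not strictly dominate C (column Z: 5 ≤ 6)
  B vs A: [2 vs 4, 1 vs 3, 6 vs 5] → B does not strictly dominate A (column X: 2 ≤ 4)
  B vs C: [2 vs 1, 1 vs 2, 6 vs 6] → B does not strictly dominate C (column Y: 1 ≤ 2)
  C vs A: [1 vs 4, 2 vs 3, 6 vs 5] → C does not strictly dominate A (column X: 1 ≤ 4)
  C vs B: [1 vs 2, 2 vs 1, 6 vs 6] → C does not strictly dominate B (column X: 1 ≤ 2)
No single strategy strictly dominates all others → no strictly dominant strategy.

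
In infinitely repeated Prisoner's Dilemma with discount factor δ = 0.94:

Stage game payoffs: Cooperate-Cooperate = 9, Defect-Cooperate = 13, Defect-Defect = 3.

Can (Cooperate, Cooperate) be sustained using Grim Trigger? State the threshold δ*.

δ* = 0.4; since δ = 0.94 ≥ 0.4, cooperation can be sustained

Work:
For Grim Trigger:
Cooperate forever: 9/(1-δ)
Defect then punished: 13 + 3·δ/(1-δ)
Need: 9/(1-δ) ≥ 13 + 3·δ/(1-δ)
Solving: δ ≥ (T-R)/(T-P) = (13-9)/(13-3) = 0.4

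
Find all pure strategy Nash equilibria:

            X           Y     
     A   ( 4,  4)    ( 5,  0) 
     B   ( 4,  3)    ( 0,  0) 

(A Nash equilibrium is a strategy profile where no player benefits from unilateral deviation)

Nash equilibrium: (A, X), (B, X)

Work:
Best responses:
  P1 vs X: payoffs [4, 4] → best response A/B (payoff 4)
  P1 vs Y: payoffs [5, 0] → best response A (payoff 5)
  P2 vs A: payoffs [4, 0] → best response X (payoff 4)
  P2 vs B: payoffs [3, 0] → best response X (payoff 3)
Mutual best responses: (A,X), (B,X) → Nash equilibria.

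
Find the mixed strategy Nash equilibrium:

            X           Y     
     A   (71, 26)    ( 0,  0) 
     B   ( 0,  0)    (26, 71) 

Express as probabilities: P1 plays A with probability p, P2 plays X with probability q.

p = 0.732, q = 0.268

Work:
Find probabilities that make opponent indifferent:
P2 chooses q to make P1 indifferent between A and B
P1 chooses p to make P2 indifferent between X and Y
Mixed NE: P1 plays (A: 0.732, B: 0.268), P2 plays (X: 0.268, Y: 0.732)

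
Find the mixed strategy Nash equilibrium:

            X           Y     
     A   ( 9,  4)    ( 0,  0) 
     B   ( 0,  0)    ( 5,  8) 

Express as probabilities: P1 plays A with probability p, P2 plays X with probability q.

p = 0.6667, q = 0.3571

Work:
Find probabilities that make opponent indifferent:
P2 chooses q to make P1 indifferent between A and B
P1 chooses p to make P2 indifferent between X and Y
Mixed NE: P1 plays (A: 0.6667, B: 0.3333), P2 plays (X: 0.3571, Y: 0.6429)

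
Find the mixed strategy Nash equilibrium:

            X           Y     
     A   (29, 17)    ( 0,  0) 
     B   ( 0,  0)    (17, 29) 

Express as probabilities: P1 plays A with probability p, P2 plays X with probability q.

p = 0.6304, q = 0.3696

Work:
Find probabilities that make opponent indifferent:
P2 chooses q to make P1 indifferent between A and B
P1 chooses p to make P2 indifferent between X and Y
Mixed NE: P1 plays (A: 0.6304, B: 0.3696), P2 plays (X: 0.3696, Y: 0.6304)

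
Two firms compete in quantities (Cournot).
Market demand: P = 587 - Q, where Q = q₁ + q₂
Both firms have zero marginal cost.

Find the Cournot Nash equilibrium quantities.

q₁* = q₂* = 195.67; P* = 195.67

Work:
Profit: π_i = P·q_i = (a - q_i - q_j)·q_i
FOC: ∂π_i/∂q_i = a - 2q_i - q_j = 0
Reaction function: q_i = (587 - q_j)/2
Symmetry: q* = 587/3 = 195.67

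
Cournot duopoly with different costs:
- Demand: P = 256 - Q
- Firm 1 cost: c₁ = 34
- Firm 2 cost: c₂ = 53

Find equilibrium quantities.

q₁* = 80.33, q₂* = 61.33

Work:
Reaction: q₁ = (256 - 34 - q₂)/2
Reaction: q₂ = (256 - 53 - q₁)/2
Solve simultaneously:
q₁* = (256 - 2×34 + 53)/3 = 80.33
q₂* = (256 - 2×53 + 34)/3 = 61.33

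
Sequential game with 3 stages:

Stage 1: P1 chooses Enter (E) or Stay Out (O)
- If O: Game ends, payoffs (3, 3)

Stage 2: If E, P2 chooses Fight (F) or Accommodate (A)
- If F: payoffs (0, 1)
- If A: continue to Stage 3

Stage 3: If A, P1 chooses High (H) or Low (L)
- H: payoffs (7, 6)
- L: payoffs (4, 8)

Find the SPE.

SPE: (E, A, H); Outcome (7, 6)

Work:
Stage 3: P1 chooses H (7 vs 4)
Stage 2: P2: F->1, A->6 (anticipating H). Choose A
Stage 1: P1: O->3, E->7 (anticipating A, H). Choose E
SPE path: E -> A -> H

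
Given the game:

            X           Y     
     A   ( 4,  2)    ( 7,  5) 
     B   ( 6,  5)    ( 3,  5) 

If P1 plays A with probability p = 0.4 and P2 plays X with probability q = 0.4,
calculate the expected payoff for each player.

E[P1] = 4.84, E[P2] = 4.52

Work:
E[P1] = p·q·π₁(A,X) + p·(1-q)·π₁(A,Y) + (1-p)·q·π₁(B,X) + (1-p)·(1-q)·π₁(B,Y)
= 0.4·0.4·4 + 0.4·0.6·7 + 0.6·0.4·6 + 0.6·0.6·3
= 4.84

E[P2] = 4.52 (similar calculation)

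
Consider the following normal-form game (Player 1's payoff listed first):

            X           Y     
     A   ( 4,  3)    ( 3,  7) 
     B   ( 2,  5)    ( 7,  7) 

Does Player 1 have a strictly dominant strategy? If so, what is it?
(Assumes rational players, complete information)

No strictly dominant strategy exists for Player 1

Work:
A strategy strictly dominates another if it gives a strictly higher payoff against every opponent action. Compare each pair of P1's strategies column-by-column:
  A vs B: [4 vs 2, 3 vs 7] → A does not strictly dominate B (column Y: 3 ≤ 7)
  B vs A: [2 vs 4, 7 vs 3] → B does not strictly dominate A (column X: 2 ≤ 4)
No single strategy strictly dominates all others → no strictly dominant strategy.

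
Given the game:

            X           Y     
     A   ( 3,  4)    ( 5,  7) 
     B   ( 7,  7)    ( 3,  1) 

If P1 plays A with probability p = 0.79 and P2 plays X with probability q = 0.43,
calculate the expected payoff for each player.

E[P1] = 4.2618, E[P2] = 5.2627

Work:
E[P1] = p·q·π₁(A,X) + p·(1-q)·π₁(A,Y) + (1-p)·q·π₁(B,X) + (1-p)·(1-q)·π₁(B,Y)
= 0.79·0.43·3 + 0.79·0.57·5 + 0.21·0.43·7 + 0.21·0.57·3
= 4.2618

E[P2] = 5.2627 (similar calculation)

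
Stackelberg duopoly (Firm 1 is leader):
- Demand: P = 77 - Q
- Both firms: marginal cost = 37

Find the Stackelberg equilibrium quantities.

q₁* (leader) = 20.0, q₂* (follower) = 10.0

Work:
Follower's reaction: q₂ = (a - c - q₁)/2
Leader substitutes: π₁ = q₁·(a - q₁ - (a-c-q₁)/2 - c)
FOC: q₁* = (77 - 37)/2 = 20.00
Then: q₂* = (77 - 37 - 20.0)/2 = 10.00
Leader has first-mover advantage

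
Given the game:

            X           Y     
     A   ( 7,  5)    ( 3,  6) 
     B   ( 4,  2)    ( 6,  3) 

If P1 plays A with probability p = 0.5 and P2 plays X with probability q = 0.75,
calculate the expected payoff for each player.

E[P1] = 5.25, E[P2] = 3.75

Work:
E[P1] = p·q·π₁(A,X) + p·(1-q)·π₁(A,Y) + (1-p)·q·π₁(B,X) + (1-p)·(1-q)·π₁(B,Y)
= 0.5·0.75·7 + 0.5·0.25·3 + 0.5·0.75·4 + 0.5·0.25·6
= 5.25

E[P2] = 3.75 (similar calculation)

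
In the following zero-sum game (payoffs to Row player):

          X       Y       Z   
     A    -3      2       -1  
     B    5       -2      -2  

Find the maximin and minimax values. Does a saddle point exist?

Maximin = -2, Minimax = -1, Saddle: False

Work:
Row minimums: [-3, -2] → maximin = -2
Column maximums: [5, 2, -1] → minimax = -1
No saddle point (maximin ≠ minimax). Mixed strategy needed.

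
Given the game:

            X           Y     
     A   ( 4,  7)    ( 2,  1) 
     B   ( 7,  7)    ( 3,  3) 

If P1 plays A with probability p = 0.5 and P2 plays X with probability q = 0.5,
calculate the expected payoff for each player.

E[P1] = 4.0, E[P2] = 4.5

Work:
E[P1] = p·q·π₁(A,X) + p·(1-q)·π₁(A,Y) + (1-p)·q·π₁(B,X) + (1-p)·(1-q)·π₁(B,Y)
= 0.5·0.5·4 + 0.5·0.5·2 + 0.5·0.5·7 + 0.5·0.5·3
= 4.0

E[P2] = 4.5 (similar calculation)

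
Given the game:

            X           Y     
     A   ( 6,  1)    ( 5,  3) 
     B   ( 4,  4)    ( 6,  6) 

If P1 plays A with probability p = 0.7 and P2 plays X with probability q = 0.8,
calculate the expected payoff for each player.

E[P1] = 5.38, E[P2] = 2.3

Work:
E[P1] = p·q·π₁(A,X) + p·(1-q)·π₁(A,Y) + (1-p)·q·π₁(B,X) + (1-p)·(1-q)·π₁(B,Y)
= 0.7·0.8·6 + 0.7·0.2·5 + 0.3·0.8·4 + 0.3·0.2·6
= 5.38

E[P2] = 2.3 (similar calculation)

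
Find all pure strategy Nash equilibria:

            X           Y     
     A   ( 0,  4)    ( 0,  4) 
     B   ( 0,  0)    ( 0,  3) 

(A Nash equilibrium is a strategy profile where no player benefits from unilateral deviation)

Nash equilibrium: (A, X), (A, Y), (B, Y)

Work:
Best responses:
  P1 vs X: payoffs [0, 0] → best response A/B (payoff 0)
  P1 vs Y: payoffs [0, 0] → best response A/B (payoff 0)
  P2 vs A: payoffs [4, 4] → best response X/Y (payoff 4)
  P2 vs B: payoffs [0, 3] → best response Y (payoff 3)
Mutual best responses: (A,X), (A,Y), (B,Y) → Nash equilibria.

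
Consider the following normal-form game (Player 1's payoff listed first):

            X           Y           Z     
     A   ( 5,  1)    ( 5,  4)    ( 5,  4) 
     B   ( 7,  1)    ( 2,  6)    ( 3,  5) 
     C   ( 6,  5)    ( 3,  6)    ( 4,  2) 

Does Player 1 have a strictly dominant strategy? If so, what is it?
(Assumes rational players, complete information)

No strictly dominant strategy exists for Player 1

Work:
A strategy strictly dominates another if it gives a strictly higher payoff against every opponent action. Compare each pair of P1's strategies column-by-column:
  A vs B: [5 vs 7, 5 vs 2, 5 vs 3] → A does not strictly dominate B (column X: 5 ≤ 7)
  A vs C: [5 vs 6, 5 vs 3, 5 vs 4] → A does not strictly dominate C (column X: 5 ≤ 6)
  B vs A: [7 vs 5, 2 vs 5, 3 vs 5] → B does not strictly dominate A (column Y: 2 ≤ 5)
  B vs C: [7 vs 6, 2 vs 3, 3 vs 4] → B does not strictly dominate C (column Y: 2 ≤ 3)
  C vs A: [6 vs 5, 3 vs 5, 4 vs 5] → C does not strictly dominate A (column Y: 3 ≤ 5)
  C vs B: [6 vs 7, 3 vs 2, 4 vs 3] → C does not strictly dominate B (column X: 6 ≤ 7)
No single strategy strictly dominates all others → no strictly dominant strategy.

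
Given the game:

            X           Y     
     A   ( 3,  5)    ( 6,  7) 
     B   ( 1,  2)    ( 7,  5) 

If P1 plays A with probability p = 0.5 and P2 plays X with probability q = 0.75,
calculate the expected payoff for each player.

E[P1] = 3.125, E[P2] = 4.125

Work:
E[P1] = p·q·π₁(A,X) + p·(1-q)·π₁(A,Y) + (1-p)·q·π₁(B,X) + (1-p)·(1-q)·π₁(B,Y)
= 0.5·0.75·3 + 0.5·0.25·6 + 0.5·0.75·1 + 0.5·0.25·7
= 3.125

E[P2] = 4.125 (similar calculation)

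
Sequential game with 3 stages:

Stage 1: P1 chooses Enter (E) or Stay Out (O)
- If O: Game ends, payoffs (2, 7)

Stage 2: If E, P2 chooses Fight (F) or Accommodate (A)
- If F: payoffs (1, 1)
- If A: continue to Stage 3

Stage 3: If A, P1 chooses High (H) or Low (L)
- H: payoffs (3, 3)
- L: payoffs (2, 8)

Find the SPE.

SPE: (E, A, H); Outcome (3, 3)

Work:
Stage 3: P1 chooses H (3 vs 2)
Stage 2: P2: F->1, A->3 (anticipating H). Choose A
Stage 1: P1: O->2, E->3 (anticipating A, H). Choose E
SPE path: E -> A -> H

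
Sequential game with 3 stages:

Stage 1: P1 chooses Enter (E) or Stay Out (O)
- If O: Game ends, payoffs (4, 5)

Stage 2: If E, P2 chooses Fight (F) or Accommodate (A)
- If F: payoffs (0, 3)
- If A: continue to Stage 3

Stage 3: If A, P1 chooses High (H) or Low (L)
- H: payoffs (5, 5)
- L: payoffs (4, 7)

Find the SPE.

SPE: (E, A, H); Outcome (5, 5)

Work:
Stage 3: P1 chooses H (5 vs 4)
Stage 2: P2: F->3, A->5 (anticipating H). Choose A
Stage 1: P1: O->4, E->5 (anticipating A, H). Choose E
SPE path: E -> A -> H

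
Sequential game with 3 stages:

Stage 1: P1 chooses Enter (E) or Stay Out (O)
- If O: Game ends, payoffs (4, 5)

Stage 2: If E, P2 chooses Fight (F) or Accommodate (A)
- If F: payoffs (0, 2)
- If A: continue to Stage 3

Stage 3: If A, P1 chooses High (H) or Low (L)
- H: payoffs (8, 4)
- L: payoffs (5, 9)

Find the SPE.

SPE: (E, A, H); Outcome (8, 4)

Work:
Stage 3: P1 chooses H (8 vs 5)
Stage 2: P2: F->2, A->4 (anticipating H). Choose A
Stage 1: P1: O->4, E->8 (anticipating A, H). Choose E
SPE path: E -> A -> H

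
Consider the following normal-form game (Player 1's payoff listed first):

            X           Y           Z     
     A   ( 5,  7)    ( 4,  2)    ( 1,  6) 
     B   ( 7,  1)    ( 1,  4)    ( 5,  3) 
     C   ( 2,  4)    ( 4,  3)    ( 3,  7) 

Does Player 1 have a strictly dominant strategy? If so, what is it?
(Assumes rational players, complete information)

No strictly dominant strategy exists for Player 1

Work:
A strategy strictly dominates another if it gives a strictly higher payoff against every opponent action. Compare each pair of P1's strategies column-by-column:
  A vs B: [5 vs 7, 4 vs 1, 1 vs 5] → A does not strictly dominate B (column X: 5 ≤ 7)
  A vs C: [5 vs 2, 4 vs 4, 1 vs 3] → A does not strictly dominate C (column Y: 4 ≤ 4)
  B vs A: [7 vs 5, 1 vs 4, 5 vs 1] → B does not strictly dominate A (column Y: 1 ≤ 4)
  B vs C: [7 vs 2, 1 vs 4, 5 vs 3] → B does not strictly dominate C (column Y: 1 ≤ 4)
  C vs A: [2 vs 5, 4 vs 4, 3 vs 1] → C does not strictly dominate A (column X: 2 ≤ 5)
  C vs B: [2 vs 7, 4 vs 1, 3 vs 5] → C does not strictly dominate B (column X: 2 ≤ 7)
No single strategy strictly dominates all others → no strictly dominant strategy.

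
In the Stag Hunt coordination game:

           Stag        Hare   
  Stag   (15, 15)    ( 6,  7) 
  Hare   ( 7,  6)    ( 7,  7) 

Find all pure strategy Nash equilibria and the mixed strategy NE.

Pure NE: (Stag, Stag) and (Hare, Hare); Mixed NE: p = 0.1111, q = 0.1111

Work:
Check pure NE:
(Stag, Stag): (15, 15) - no unilateral deviation beneficial
(Hare, Hare): (7, 7) - no unilateral deviation beneficial
Mixed NE: P1 plays Stag with p = 0.1111, P2 plays Stag with q = 0.1111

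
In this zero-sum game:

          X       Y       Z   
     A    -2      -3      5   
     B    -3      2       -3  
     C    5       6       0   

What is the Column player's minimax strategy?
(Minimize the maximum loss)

Column should play X or Z (all achieve the minimum), value = 5

Work:
Column player minimizes Row's maximum payoff:
Column X: max payoff to Row = 5
Column Y: max payoff to Row = 6
Column Z: max payoff to Row = 5
Minimum is 5, achieved by columns X, Z (tied).
Each of X or Z is a minimax strategy.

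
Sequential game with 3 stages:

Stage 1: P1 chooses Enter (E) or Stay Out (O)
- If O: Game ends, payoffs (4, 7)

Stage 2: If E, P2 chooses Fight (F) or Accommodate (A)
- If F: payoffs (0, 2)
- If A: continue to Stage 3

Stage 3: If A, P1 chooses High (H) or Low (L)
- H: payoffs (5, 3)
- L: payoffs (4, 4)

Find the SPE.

SPE: (E, A, H); Outcome (5, 3)

Work:
Stage 3: P1 chooses H (5 vs 4)
Stage 2: P2: F->2, A->3 (anticipating H). Choose A
Stage 1: P1: O->4, E->5 (anticipating A, H). Choose E
SPE path: E -> A -> H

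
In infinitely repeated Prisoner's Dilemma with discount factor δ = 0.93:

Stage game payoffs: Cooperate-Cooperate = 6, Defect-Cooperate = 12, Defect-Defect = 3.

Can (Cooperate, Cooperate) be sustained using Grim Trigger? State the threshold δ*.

δ* = 0.6667; since δ = 0.93 ≥ 0.6667, cooperation can be sustained

Work:
For Grim Trigger:
Cooperate forever: 6/(1-δ)
Defect then punished: 12 + 3·δ/(1-δ)
Need: 6/(1-δ) ≥ 12 + 3·δ/(1-δ)
Solving: δ ≥ (T-R)/(T-P) = (12-6)/(12-3) = 0.6667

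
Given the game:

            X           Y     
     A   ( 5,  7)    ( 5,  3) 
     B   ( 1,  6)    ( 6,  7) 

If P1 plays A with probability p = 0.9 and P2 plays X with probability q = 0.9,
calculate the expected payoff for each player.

E[P1] = 4.65, E[P2] = 6.55

Work:
E[P1] = p·q·π₁(A,X) + p·(1-q)·π₁(A,Y) + (1-p)·q·π₁(B,X) + (1-p)·(1-q)·π₁(B,Y)
= 0.9·0.9·5 + 0.9·0.1·5 + 0.1·0.9·1 + 0.1·0.1·6
= 4.65

E[P2] = 6.55 (similar calculation)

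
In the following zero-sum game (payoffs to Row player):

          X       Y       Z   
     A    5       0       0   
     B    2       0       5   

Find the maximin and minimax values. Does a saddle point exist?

Maximin = 0, Minimax = 0, Saddle: True

Work:
Row minimums: [0, 0] → maximin = 0
Column maximums: [5, 0, 5] → minimax = 0
Saddle point exists! Game value = 0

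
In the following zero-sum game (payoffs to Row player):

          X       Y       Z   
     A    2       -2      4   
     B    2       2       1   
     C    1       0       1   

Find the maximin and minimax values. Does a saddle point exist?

Maximin = 1, Minimax = 2, Saddle: False

Work:
Row minimums: [-2, 1, 0] → maximin = 1
Column maximums: [2, 2, 4] → minimax = 2
No saddle point (maximin ≠ minimax). Mixed strategy needed.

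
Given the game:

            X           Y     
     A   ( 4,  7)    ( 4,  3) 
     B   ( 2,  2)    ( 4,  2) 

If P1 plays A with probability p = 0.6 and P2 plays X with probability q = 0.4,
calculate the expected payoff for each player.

E[P1] = 3.68, E[P2] = 3.56

Work:
E[P1] = p·q·π₁(A,X) + p·(1-q)·π₁(A,Y) + (1-p)·q·π₁(B,X) + (1-p)·(1-q)·π₁(B,Y)
= 0.6·0.4·4 + 0.6·0.6·4 + 0.4·0.4·2 + 0.4·0.6·4
= 3.68

E[P2] = 3.56 (similar calculation)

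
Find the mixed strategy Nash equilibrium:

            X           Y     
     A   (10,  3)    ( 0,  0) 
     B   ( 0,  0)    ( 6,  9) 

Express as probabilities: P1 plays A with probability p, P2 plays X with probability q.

p = 0.75, q = 0.375

Work:
Find probabilities that make opponent indifferent:
P2 chooses q to make P1 indifferent between A and B
P1 chooses p to make P2 indifferent between X and Y
Mixed NE: P1 plays (A: 0.75, B: 0.25), P2 plays (X: 0.375, Y: 0.625)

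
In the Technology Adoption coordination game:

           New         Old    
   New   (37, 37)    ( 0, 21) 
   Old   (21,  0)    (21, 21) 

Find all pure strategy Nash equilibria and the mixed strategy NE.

Pure NE: (New, New) and (Old, Old); Mixed NE: p = 0.5676, q = 0.5676

Work:
Check pure NE:
(New, New): (37, 37) - no unilateral deviation beneficial
(Old, Old): (21, 21) - no unilateral deviation beneficial
Mixed NE: P1 plays New with p = 0.5676, P2 plays New with q = 0.5676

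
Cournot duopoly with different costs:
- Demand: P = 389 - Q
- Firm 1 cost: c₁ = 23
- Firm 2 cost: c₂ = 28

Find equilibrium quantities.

q₁* = 123.67, q₂* = 118.67

Work:
Reaction: q₁ = (389 - 23 - q₂)/2
Reaction: q₂ = (389 - 28 - q₁)/2
Solve simultaneously:
q₁* = (389 - 2×23 + 28)/3 = 123.67
q₂* = (389 - 2×28 + 23)/3 = 118.67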